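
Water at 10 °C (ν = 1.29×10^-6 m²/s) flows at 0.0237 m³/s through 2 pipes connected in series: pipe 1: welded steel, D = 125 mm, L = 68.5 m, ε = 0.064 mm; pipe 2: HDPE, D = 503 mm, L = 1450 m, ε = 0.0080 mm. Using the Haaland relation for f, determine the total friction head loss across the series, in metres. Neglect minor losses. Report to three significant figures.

Pipe 1: V = 1.931 m/s, Re = 1.87×10^5, ε/D = 5.12×10^-4, f = 0.01881, h_1 = f(L/D)V²/2g = 1.959 m
Pipe 2: V = 0.1193 m/s, Re = 4.65×10^4, ε/D = 1.59×10^-5, f = 0.02109, h_2 = f(L/D)V²/2g = 0.04408 m
Series → Q common, losses add: H = Σh = 2.003 m

H ≈ 2.00 m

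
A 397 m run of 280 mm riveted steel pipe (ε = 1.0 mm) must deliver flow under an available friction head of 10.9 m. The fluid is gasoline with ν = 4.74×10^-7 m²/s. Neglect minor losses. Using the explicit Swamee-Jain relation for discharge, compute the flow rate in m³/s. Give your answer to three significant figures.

Swamee-Jain (Type II): Q = -0.965·√(gD⁵h_f/L)·ln[ε/(3.7D) + √(3.17ν²L/(gD³h_f))]
√(gD⁵h_f/L) = √(9.81·0.280⁵·10.9/397) = 0.02153
ε/(3.7D) = 9.65×10^-4; √(3.17ν²L/(gD³h_f)) = 1.10×10^-5
Q = -0.965·0.02153·ln(9.762×10^-4) = 0.1440 m³/s
Check: V = 2.34 m/s, Re = 1.38×10^6, f = 0.02763, h_f = 10.9 m ≈ 10.9 m ✓

Q ≈ 0.144 m³/s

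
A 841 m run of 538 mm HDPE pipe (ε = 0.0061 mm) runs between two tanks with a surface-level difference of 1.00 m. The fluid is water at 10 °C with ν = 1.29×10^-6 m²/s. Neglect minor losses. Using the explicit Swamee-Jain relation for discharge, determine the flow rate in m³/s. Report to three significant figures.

Q ≈ 0.216 m³/s

Swamee-Jain (Type II): Q = -0.965·√(gD⁵h_f/L)·ln[ε/(3.7D) + √(3.17ν²L/(gD³h_f))]
√(gD⁵h_f/L) = √(9.81·0.538⁵·1.00/841) = 0.02293
ε/(3.7D) = 3.06×10^-6; √(3.17ν²L/(gD³h_f)) = 5.39×10^-5
Q = -0.965·0.02293·ln(5.695×10^-5) = 0.2163 m³/s
Check: V = 0.951 m/s, Re = 3.97×10^5, f = 0.01381, h_f = 0.996 m ≈ 1.00 m ✓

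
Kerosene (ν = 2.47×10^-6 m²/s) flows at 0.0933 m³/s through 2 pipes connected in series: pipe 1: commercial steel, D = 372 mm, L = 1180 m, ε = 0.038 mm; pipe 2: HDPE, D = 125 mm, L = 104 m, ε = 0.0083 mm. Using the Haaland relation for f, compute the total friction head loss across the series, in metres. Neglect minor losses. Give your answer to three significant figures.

Pipe 1: V = 0.8584 m/s, Re = 1.29×10^5, ε/D = 1.02×10^-4, f = 0.01744, h_1 = f(L/D)V²/2g = 2.077 m
Pipe 2: V = 7.603 m/s, Re = 3.85×10^5, ε/D = 6.64×10^-5, f = 0.01438, h_2 = f(L/D)V²/2g = 35.26 m
Series → Q common, losses add: H = Σh = 37.34 m

H ≈ 37.3 m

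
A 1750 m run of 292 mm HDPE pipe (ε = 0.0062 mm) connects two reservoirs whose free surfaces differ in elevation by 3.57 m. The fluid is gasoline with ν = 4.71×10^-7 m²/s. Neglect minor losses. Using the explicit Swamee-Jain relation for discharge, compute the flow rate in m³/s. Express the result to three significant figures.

Q ≈ 0.0632 m³/s

Swamee-Jain (Type II): Q = -0.965·√(gD⁵h_f/L)·ln[ε/(3.7D) + √(3.17ν²L/(gD³h_f))]
√(gD⁵h_f/L) = √(9.81·0.292⁵·3.57/1750) = 0.006518
ε/(3.7D) = 5.74×10^-6; √(3.17ν²L/(gD³h_f)) = 3.76×10^-5
Q = -0.965·0.006518·ln(4.331×10^-5) = 0.06319 m³/s
Check: V = 0.944 m/s, Re = 5.85×10^5, f = 0.01310, h_f = 3.56 m ≈ 3.57 m ✓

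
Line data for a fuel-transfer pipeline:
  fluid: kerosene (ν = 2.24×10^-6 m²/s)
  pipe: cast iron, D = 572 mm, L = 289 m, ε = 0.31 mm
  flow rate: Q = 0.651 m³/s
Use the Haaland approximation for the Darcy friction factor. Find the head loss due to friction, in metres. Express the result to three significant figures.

V = 4Q/(πD²) = 4·0.651/(π·0.572²) = 2.533 m/s
Re = VD/ν = 2.533·0.572/2.24×10^-6 = 6.47×10^5 → turbulent
ε/D = 0.31/572 = 5.42×10^-4
Haaland: f = 0.01767
h_f = f(L/D)V²/(2g) = 0.01767·(289/0.572)·2.533²/(2·9.81) = 2.920 m

h_f ≈ 2.92 m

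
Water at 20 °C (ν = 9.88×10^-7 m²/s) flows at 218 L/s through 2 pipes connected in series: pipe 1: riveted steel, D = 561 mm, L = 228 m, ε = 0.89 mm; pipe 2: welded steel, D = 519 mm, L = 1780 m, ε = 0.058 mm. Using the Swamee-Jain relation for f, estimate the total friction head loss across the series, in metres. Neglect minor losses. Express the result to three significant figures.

Pipe 1: V = 0.8819 m/s, Re = 5.01×10^5, ε/D = 0.00159, f = 0.02259, h_1 = f(L/D)V²/2g = 0.3640 m
Pipe 2: V = 1.030 m/s, Re = 5.41×10^5, ε/D = 1.12×10^-4, f = 0.01448, h_2 = f(L/D)V²/2g = 2.687 m
Series → Q common, losses add: H = Σh = 3.051 m

H ≈ 3.05 m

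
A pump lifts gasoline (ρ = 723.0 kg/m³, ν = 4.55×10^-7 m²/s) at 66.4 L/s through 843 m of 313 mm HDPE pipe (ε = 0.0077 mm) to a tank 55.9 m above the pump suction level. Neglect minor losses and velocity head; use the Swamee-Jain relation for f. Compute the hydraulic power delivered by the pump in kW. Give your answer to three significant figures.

V = 4Q/(πD²) = 0.8630 m/s; Re = 5.94×10^5; ε/D = 2.46×10^-5; f = 0.01312
h_f = f(L/D)V²/2g = 1.342 m
Total head H = z + h_f = 55.9 + 1.342 = 57.24 m
P_hyd = ρgQH = 723.0·9.81·0.0664·57.24 = 26.96 kW

P_hyd ≈ 27.0 kW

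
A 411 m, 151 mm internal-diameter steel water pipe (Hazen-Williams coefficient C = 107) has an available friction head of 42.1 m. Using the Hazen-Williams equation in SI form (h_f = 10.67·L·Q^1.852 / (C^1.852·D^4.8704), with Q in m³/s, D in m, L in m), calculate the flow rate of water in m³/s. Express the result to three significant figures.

Q ≈ 0.0604 m³/s

Rearranging: Q = [h_f·C^1.852·D^4.8704 / (10.67·L)]^(1/1.852)
Q = [42.1·107^1.852·0.151^4.8704 / (10.67·411)]^0.540 = 0.06036 m³/s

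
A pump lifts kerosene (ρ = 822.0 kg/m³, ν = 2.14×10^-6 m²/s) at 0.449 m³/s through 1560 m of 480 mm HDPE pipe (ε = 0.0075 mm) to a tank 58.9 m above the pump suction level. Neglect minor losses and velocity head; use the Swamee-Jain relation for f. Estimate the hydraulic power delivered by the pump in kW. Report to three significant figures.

P_hyd ≈ 262 kW

V = 4Q/(πD²) = 2.481 m/s; Re = 5.57×10^5; ε/D = 1.56×10^-5; f = 0.01311
h_f = f(L/D)V²/2g = 13.37 m
Total head H = z + h_f = 58.9 + 13.37 = 72.27 m
P_hyd = ρgQH = 822.0·9.81·0.449·72.27 = 261.7 kW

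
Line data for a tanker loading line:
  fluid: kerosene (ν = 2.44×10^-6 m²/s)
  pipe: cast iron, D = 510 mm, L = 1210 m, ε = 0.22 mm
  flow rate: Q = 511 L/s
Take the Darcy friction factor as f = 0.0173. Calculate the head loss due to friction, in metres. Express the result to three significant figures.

V = 4Q/(πD²) = 4·0.511/(π·0.510²) = 2.501 m/s
h_f = f(L/D)V²/(2g) = 0.01730·(1210/0.510)·2.501²/(2·9.81) = 13.09 m

h_f ≈ 13.1 m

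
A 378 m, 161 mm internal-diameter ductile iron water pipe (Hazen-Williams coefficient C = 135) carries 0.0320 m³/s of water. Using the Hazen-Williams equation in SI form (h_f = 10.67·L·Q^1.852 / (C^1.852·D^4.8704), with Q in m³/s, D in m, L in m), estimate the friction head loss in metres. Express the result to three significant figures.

h_f ≈ 5.69 m

h_f = 10.67·378·0.0320^1.852 / (135^1.852·0.161^4.8704) = 5.687 m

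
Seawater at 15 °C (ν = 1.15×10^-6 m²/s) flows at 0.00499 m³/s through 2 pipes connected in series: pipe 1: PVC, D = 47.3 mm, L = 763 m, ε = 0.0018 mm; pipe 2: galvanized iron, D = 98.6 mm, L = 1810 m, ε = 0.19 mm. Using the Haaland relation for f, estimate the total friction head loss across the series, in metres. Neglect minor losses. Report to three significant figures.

Pipe 1: V = 2.840 m/s, Re = 1.17×10^5, ε/D = 3.81×10^-5, f = 0.01743, h_1 = f(L/D)V²/2g = 115.6 m
Pipe 2: V = 0.6535 m/s, Re = 5.60×10^4, ε/D = 0.00193, f = 0.02584, h_2 = f(L/D)V²/2g = 10.33 m
Series → Q common, losses add: H = Σh = 125.9 m

H ≈ 126 m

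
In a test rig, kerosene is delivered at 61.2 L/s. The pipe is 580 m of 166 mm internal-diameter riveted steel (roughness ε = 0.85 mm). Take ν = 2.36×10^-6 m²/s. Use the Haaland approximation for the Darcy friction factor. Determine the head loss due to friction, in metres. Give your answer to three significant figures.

h_f ≈ 44.3 m

V = 4Q/(πD²) = 4·0.0612/(π·0.166²) = 2.828 m/s
Re = VD/ν = 2.828·0.166/2.36×10^-6 = 1.99×10^5 → turbulent
ε/D = 0.85/166 = 0.00512
Haaland: f = 0.03108
h_f = f(L/D)V²/(2g) = 0.03108·(580/0.166)·2.828²/(2·9.81) = 44.25 m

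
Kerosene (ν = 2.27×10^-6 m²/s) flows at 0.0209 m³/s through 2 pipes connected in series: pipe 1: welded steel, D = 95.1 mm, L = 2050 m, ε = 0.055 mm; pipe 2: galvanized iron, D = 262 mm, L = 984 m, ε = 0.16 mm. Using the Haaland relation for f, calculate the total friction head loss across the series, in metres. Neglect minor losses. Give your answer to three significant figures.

Pipe 1: V = 2.942 m/s, Re = 1.23×10^5, ε/D = 5.78×10^-4, f = 0.01991, h_1 = f(L/D)V²/2g = 189.4 m
Pipe 2: V = 0.3877 m/s, Re = 4.47×10^4, ε/D = 6.11×10^-4, f = 0.02301, h_2 = f(L/D)V²/2g = 0.6619 m
Series → Q common, losses add: H = Σh = 190.1 m

H ≈ 190 m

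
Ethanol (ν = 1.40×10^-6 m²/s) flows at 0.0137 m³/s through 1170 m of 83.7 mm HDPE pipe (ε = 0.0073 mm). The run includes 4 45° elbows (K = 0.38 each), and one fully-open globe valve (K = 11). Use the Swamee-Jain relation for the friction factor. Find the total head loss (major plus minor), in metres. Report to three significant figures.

V = 4Q/(πD²) = 2.490 m/s; V²/2g = 0.3160 m
Re = 1.49×10^5, ε/D = 8.72×10^-5 → f = 0.01711 (Swamee-Jain)
Major: h_f = f(L/D)·V²/2g = 0.01711·13978·0.3160 = 75.57 m
Minor: ΣK = 12.5; h_m = ΣK·V²/2g = 3.956 m
Total H_L = 75.57 + 3.956 = 79.53 m

H_L ≈ 79.5 m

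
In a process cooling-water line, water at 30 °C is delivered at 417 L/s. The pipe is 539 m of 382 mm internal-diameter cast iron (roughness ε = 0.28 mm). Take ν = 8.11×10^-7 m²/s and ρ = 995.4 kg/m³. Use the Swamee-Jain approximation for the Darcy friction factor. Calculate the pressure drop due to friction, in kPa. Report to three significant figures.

Δp ≈ 172 kPa

V = 4Q/(πD²) = 4·0.417/(π·0.382²) = 3.638 m/s
Re = VD/ν = 3.638·0.382/8.11×10^-7 = 1.71×10^6 → turbulent
ε/D = 0.28/382 = 7.33×10^-4
Swamee-Jain: f = 0.01853
h_f = f(L/D)V²/(2g) = 0.01853·(539/0.382)·3.638²/(2·9.81) = 17.64 m
Δp = ρg·h_f = 995.4·9.81·17.64 = 172.2 kPa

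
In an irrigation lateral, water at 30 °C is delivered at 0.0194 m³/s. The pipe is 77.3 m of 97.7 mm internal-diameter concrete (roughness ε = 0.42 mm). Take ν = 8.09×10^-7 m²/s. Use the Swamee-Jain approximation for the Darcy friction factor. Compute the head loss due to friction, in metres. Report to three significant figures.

V = 4Q/(πD²) = 4·0.0194/(π·0.0977²) = 2.588 m/s
Re = VD/ν = 2.588·0.0977/8.09×10^-7 = 3.13×10^5 → turbulent
ε/D = 0.42/97.7 = 0.00430
Swamee-Jain: f = 0.02950
h_f = f(L/D)V²/(2g) = 0.02950·(77.3/0.0977)·2.588²/(2·9.81) = 7.966 m

h_f ≈ 7.97 m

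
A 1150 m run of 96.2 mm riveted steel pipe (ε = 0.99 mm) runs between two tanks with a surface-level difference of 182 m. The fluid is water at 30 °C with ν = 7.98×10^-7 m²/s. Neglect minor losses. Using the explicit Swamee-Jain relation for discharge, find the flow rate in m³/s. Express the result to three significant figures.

Swamee-Jain (Type II): Q = -0.965·√(gD⁵h_f/L)·ln[ε/(3.7D) + √(3.17ν²L/(gD³h_f))]
√(gD⁵h_f/L) = √(9.81·0.0962⁵·182/1150) = 0.003577
ε/(3.7D) = 0.00278; √(3.17ν²L/(gD³h_f)) = 3.82×10^-5
Q = -0.965·0.003577·ln(0.002820) = 0.02026 m³/s
Check: V = 2.79 m/s, Re = 3.36×10^5, f = 0.03856, h_f = 183 m ≈ 182 m ✓

Q ≈ 0.0203 m³/s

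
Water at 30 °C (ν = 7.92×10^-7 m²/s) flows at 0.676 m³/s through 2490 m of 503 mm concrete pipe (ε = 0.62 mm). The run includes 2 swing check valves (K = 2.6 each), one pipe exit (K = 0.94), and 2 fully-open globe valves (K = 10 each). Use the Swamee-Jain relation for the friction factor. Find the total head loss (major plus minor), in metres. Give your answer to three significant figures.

V = 4Q/(πD²) = 3.402 m/s; V²/2g = 0.5899 m
Re = 2.16×10^6, ε/D = 0.00123 → f = 0.02085 (Swamee-Jain)
Major: h_f = f(L/D)·V²/2g = 0.02085·4950·0.5899 = 60.88 m
Minor: ΣK = 26.1; h_m = ΣK·V²/2g = 15.42 m
Total H_L = 60.88 + 15.42 = 76.30 m

H_L ≈ 76.3 m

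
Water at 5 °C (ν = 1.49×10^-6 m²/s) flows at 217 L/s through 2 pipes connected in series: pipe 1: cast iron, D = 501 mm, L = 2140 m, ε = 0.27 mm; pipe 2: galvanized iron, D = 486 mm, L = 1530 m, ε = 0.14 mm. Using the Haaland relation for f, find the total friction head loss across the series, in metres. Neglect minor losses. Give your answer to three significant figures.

H ≈ 8.36 m

Pipe 1: V = 1.101 m/s, Re = 3.70×10^5, ε/D = 5.39×10^-4, f = 0.01808, h_1 = f(L/D)V²/2g = 4.768 m
Pipe 2: V = 1.170 m/s, Re = 3.82×10^5, ε/D = 2.88×10^-4, f = 0.01638, h_2 = f(L/D)V²/2g = 3.596 m
Series → Q common, losses add: H = Σh = 8.364 m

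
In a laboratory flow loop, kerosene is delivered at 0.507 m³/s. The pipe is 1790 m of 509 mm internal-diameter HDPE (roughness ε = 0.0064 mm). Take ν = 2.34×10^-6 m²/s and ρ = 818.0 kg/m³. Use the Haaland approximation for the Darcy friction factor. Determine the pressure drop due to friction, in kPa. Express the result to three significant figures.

V = 4Q/(πD²) = 4·0.507/(π·0.509²) = 2.492 m/s
Re = VD/ν = 2.492·0.509/2.34×10^-6 = 5.42×10^5 → turbulent
ε/D = 0.0064/509 = 1.26×10^-5
Haaland: f = 0.01303
h_f = f(L/D)V²/(2g) = 0.01303·(1790/0.509)·2.492²/(2·9.81) = 14.50 m
Δp = ρg·h_f = 818.0·9.81·14.50 = 116.3 kPa

Δp ≈ 116 kPa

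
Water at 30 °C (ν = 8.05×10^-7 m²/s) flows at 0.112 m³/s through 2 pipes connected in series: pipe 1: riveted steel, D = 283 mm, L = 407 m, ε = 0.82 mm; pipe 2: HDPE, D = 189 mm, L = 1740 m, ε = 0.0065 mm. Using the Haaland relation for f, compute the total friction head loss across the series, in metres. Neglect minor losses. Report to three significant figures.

Pipe 1: V = 1.781 m/s, Re = 6.26×10^5, ε/D = 0.00290, f = 0.02616, h_1 = f(L/D)V²/2g = 6.080 m
Pipe 2: V = 3.992 m/s, Re = 9.37×10^5, ε/D = 3.44×10^-5, f = 0.01234, h_2 = f(L/D)V²/2g = 92.26 m
Series → Q common, losses add: H = Σh = 98.34 m

H ≈ 98.3 m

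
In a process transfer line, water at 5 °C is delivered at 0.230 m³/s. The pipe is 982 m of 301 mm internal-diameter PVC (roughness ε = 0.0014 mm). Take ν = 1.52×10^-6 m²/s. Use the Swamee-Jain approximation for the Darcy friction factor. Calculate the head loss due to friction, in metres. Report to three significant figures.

h_f ≈ 21.9 m

V = 4Q/(πD²) = 4·0.230/(π·0.301²) = 3.232 m/s
Re = VD/ν = 3.232·0.301/1.52×10^-6 = 6.40×10^5 → turbulent
ε/D = 0.0014/301 = 4.65×10^-6
Swamee-Jain: f = 0.01262
h_f = f(L/D)V²/(2g) = 0.01262·(982/0.301)·3.232²/(2·9.81) = 21.92 m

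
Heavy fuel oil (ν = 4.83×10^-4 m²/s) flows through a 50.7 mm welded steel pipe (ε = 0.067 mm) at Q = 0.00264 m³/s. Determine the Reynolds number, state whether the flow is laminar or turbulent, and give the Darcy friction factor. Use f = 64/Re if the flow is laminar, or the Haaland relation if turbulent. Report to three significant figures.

Re ≈ 137; laminar; f = 64/Re ≈ 0.466

V = 4Q/(πD²) = 1.308 m/s
Re = VD/ν = 1.308·0.0507/4.83×10^-4 = 137
Re < 2300 → laminar → f = 64/Re = 0.4663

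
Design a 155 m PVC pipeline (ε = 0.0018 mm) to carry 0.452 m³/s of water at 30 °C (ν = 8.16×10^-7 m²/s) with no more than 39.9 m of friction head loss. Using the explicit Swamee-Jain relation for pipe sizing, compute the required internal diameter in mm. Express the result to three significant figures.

Swamee-Jain (Type III): D = 0.66·[ε^1.25·(LQ²/(gh_f))^4.75 + ν·Q^9.4·(L/(gh_f))^5.2]^0.04
LQ²/(gh_f) = 0.08090; L/(gh_f) = 0.3960
Term 1 = ε^1.25·(…)^4.75 = 4.28×10^-13; Term 2 = ν·Q^9.4·(…)^5.2 = 3.78×10^-12
D = 0.66·(4.28×10^-13 + 3.78×10^-12)^0.04 = 0.2315 m = 231 mm
Check: V = 10.7 m/s, Re = 3.05×10^6, f = 0.01008, h_f = 39.7 m ≈ 39.9 m ✓

D ≈ 231 mm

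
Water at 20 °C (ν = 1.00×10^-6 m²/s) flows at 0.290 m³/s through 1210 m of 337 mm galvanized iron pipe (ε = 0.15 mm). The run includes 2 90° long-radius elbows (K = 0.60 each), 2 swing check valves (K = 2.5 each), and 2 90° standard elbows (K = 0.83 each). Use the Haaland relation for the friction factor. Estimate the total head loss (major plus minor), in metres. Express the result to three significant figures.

V = 4Q/(πD²) = 3.251 m/s; V²/2g = 0.5388 m
Re = 1.10×10^6, ε/D = 4.45×10^-4 → f = 0.01674 (Haaland)
Major: h_f = f(L/D)·V²/2g = 0.01674·3591·0.5388 = 32.39 m
Minor: ΣK = 7.86; h_m = ΣK·V²/2g = 4.235 m
Total H_L = 32.39 + 4.235 = 36.62 m

H_L ≈ 36.6 m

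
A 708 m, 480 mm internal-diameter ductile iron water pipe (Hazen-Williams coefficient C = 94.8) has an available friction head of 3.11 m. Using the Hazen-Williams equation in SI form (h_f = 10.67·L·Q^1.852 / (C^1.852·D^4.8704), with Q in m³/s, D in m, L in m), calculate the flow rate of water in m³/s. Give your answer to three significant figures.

Rearranging: Q = [h_f·C^1.852·D^4.8704 / (10.67·L)]^(1/1.852)
Q = [3.11·94.8^1.852·0.480^4.8704 / (10.67·708)]^0.540 = 0.2044 m³/s

Q ≈ 0.204 m³/s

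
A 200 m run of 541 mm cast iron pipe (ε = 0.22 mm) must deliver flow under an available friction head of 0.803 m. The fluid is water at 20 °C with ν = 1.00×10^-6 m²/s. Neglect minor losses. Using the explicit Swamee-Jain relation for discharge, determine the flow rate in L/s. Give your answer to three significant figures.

Swamee-Jain (Type II): Q = -0.965·√(gD⁵h_f/L)·ln[ε/(3.7D) + √(3.17ν²L/(gD³h_f))]
√(gD⁵h_f/L) = √(9.81·0.541⁵·0.803/200) = 0.04272
ε/(3.7D) = 1.10×10^-4; √(3.17ν²L/(gD³h_f)) = 2.25×10^-5
Q = -0.965·0.04272·ln(1.325×10^-4) = 0.3681 m³/s
Check: V = 1.60 m/s, Re = 8.66×10^5, f = 0.01672, h_f = 0.808 m ≈ 0.803 m ✓

Q ≈ 368 L/s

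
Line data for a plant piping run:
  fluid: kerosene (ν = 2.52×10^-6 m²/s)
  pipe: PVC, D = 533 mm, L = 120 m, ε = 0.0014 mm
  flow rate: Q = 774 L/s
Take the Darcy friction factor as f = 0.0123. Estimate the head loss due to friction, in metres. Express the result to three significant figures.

h_f ≈ 1.70 m

V = 4Q/(πD²) = 4·0.774/(π·0.533²) = 3.469 m/s
h_f = f(L/D)V²/(2g) = 0.01230·(120/0.533)·3.469²/(2·9.81) = 1.698 m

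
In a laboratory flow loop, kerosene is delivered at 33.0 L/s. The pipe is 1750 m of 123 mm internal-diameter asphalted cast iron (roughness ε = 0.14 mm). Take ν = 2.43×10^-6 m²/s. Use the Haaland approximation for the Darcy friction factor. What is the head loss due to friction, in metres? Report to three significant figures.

h_f ≈ 122 m

V = 4Q/(πD²) = 4·0.0330/(π·0.123²) = 2.777 m/s
Re = VD/ν = 2.777·0.123/2.43×10^-6 = 1.41×10^5 → turbulent
ε/D = 0.14/123 = 0.00114
Haaland: f = 0.02188
h_f = f(L/D)V²/(2g) = 0.02188·(1750/0.123)·2.777²/(2·9.81) = 122.4 m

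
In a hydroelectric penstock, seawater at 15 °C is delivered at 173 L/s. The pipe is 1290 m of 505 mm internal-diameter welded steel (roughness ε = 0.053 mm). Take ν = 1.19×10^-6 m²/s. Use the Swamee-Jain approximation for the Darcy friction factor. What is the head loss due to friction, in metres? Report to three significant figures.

h_f ≈ 1.46 m

V = 4Q/(πD²) = 4·0.173/(π·0.505²) = 0.8637 m/s
Re = VD/ν = 0.8637·0.505/1.19×10^-6 = 3.67×10^5 → turbulent
ε/D = 0.053/505 = 1.05×10^-4
Swamee-Jain: f = 0.01508
h_f = f(L/D)V²/(2g) = 0.01508·(1290/0.505)·0.8637²/(2·9.81) = 1.465 m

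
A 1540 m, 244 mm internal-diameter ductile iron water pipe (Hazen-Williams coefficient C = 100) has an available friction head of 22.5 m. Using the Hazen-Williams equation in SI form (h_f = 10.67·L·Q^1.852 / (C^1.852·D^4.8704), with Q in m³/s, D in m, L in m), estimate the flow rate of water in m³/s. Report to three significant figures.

Q ≈ 0.0696 m³/s

Rearranging: Q = [h_f·C^1.852·D^4.8704 / (10.67·L)]^(1/1.852)
Q = [22.5·100^1.852·0.244^4.8704 / (10.67·1540)]^0.540 = 0.06963 m³/s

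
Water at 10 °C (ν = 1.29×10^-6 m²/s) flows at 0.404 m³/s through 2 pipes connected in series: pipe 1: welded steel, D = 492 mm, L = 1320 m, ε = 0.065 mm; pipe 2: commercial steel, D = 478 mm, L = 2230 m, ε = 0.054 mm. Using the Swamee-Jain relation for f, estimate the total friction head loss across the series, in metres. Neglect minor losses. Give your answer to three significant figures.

H ≈ 25.5 m

Pipe 1: V = 2.125 m/s, Re = 8.10×10^5, ε/D = 1.32×10^-4, f = 0.01418, h_1 = f(L/D)V²/2g = 8.758 m
Pipe 2: V = 2.251 m/s, Re = 8.34×10^5, ε/D = 1.13×10^-4, f = 0.01390, h_2 = f(L/D)V²/2g = 16.75 m
Series → Q common, losses add: H = Σh = 25.51 m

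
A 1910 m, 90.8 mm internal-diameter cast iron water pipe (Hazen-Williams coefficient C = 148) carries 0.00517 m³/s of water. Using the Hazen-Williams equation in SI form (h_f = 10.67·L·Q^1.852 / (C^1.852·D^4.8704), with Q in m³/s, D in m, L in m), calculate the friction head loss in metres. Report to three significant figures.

h_f = 10.67·1910·0.00517^1.852 / (148^1.852·0.0908^4.8704) = 13.48 m

h_f ≈ 13.5 m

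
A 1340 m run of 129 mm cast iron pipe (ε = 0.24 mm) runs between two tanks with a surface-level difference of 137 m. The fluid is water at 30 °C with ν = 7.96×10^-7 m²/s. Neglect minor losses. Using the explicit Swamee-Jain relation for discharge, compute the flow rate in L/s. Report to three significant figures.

Swamee-Jain (Type II): Q = -0.965·√(gD⁵h_f/L)·ln[ε/(3.7D) + √(3.17ν²L/(gD³h_f))]
√(gD⁵h_f/L) = √(9.81·0.129⁵·137/1340) = 0.005986
ε/(3.7D) = 5.03×10^-4; √(3.17ν²L/(gD³h_f)) = 3.05×10^-5
Q = -0.965·0.005986·ln(5.334×10^-4) = 0.04353 m³/s
Check: V = 3.33 m/s, Re = 5.40×10^5, f = 0.02344, h_f = 138 m ≈ 137 m ✓

Q ≈ 43.5 L/s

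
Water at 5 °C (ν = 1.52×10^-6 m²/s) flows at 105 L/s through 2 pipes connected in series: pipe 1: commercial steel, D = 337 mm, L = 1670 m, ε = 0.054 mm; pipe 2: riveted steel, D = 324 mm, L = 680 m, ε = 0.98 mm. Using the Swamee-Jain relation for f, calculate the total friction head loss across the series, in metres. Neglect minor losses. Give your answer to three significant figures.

Pipe 1: V = 1.177 m/s, Re = 2.61×10^5, ε/D = 1.60×10^-4, f = 0.01626, h_1 = f(L/D)V²/2g = 5.690 m
Pipe 2: V = 1.274 m/s, Re = 2.71×10^5, ε/D = 0.00302, f = 0.02688, h_2 = f(L/D)V²/2g = 4.663 m
Series → Q common, losses add: H = Σh = 10.35 m

H ≈ 10.4 m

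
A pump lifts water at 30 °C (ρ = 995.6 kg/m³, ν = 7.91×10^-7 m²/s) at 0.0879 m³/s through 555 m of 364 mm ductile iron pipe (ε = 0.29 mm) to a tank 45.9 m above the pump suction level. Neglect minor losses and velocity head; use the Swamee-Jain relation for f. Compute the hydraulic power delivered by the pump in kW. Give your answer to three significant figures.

V = 4Q/(πD²) = 0.8447 m/s; Re = 3.89×10^5; ε/D = 7.97×10^-4; f = 0.01961
h_f = f(L/D)V²/2g = 1.087 m
Total head H = z + h_f = 45.9 + 1.087 = 46.99 m
P_hyd = ρgQH = 995.6·9.81·0.0879·46.99 = 40.34 kW

P_hyd ≈ 40.3 kW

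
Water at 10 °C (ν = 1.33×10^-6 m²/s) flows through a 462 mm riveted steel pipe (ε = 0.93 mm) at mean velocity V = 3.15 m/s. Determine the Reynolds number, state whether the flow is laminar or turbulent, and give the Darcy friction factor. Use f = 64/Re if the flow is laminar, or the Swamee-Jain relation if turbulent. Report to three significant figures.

Re ≈ 1.09×10^6; turbulent; f ≈ 0.0237

Re = VD/ν = 3.150·0.462/1.33×10^-6 = 1.09×10^6
Re > 4000 → turbulent; ε/D = 0.00201
Swamee-Jain: f = 0.02370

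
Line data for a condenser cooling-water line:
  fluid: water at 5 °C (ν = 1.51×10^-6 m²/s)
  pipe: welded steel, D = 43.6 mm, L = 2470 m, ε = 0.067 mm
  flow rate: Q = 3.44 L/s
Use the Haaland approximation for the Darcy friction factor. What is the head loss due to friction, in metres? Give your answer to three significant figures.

h_f ≈ 375 m

V = 4Q/(πD²) = 4·0.00344/(π·0.0436²) = 2.304 m/s
Re = VD/ν = 2.304·0.0436/1.51×10^-6 = 6.65×10^4 → turbulent
ε/D = 0.067/43.6 = 0.00154
Haaland: f = 0.02445
h_f = f(L/D)V²/(2g) = 0.02445·(2470/0.0436)·2.304²/(2·9.81) = 374.8 m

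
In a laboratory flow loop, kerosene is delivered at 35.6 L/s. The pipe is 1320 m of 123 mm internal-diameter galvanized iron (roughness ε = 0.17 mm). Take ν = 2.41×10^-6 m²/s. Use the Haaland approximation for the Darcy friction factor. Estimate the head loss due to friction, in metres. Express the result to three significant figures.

V = 4Q/(πD²) = 4·0.0356/(π·0.123²) = 2.996 m/s
Re = VD/ν = 2.996·0.123/2.41×10^-6 = 1.53×10^5 → turbulent
ε/D = 0.17/123 = 0.00138
Haaland: f = 0.02261
h_f = f(L/D)V²/(2g) = 0.02261·(1320/0.123)·2.996²/(2·9.81) = 111.0 m

h_f ≈ 111 m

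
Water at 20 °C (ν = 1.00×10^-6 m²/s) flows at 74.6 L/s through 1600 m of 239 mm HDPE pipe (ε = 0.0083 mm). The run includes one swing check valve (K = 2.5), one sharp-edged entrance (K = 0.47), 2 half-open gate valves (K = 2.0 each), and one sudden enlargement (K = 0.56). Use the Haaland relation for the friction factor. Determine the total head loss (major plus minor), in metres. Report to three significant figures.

V = 4Q/(πD²) = 1.663 m/s; V²/2g = 0.1409 m
Re = 3.97×10^5, ε/D = 3.47×10^-5 → f = 0.01398 (Haaland)
Major: h_f = f(L/D)·V²/2g = 0.01398·6695·0.1409 = 13.19 m
Minor: ΣK = 7.53; h_m = ΣK·V²/2g = 1.061 m
Total H_L = 13.19 + 1.061 = 14.25 m

H_L ≈ 14.2 m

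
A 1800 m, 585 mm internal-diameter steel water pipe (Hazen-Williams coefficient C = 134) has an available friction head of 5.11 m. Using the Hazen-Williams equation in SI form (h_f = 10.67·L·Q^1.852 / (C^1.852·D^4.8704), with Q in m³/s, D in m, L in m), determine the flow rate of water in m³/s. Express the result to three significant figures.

Q ≈ 0.384 m³/s

Rearranging: Q = [h_f·C^1.852·D^4.8704 / (10.67·L)]^(1/1.852)
Q = [5.11·134^1.852·0.585^4.8704 / (10.67·1800)]^0.540 = 0.3841 m³/s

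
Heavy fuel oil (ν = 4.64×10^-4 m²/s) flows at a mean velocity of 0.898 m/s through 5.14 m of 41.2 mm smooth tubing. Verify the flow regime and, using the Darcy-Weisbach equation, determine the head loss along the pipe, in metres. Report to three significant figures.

Re = VD/ν = 0.898·0.04120/4.64×10^-4 = 79.7 → laminar (Re < 2300)
f = 64/Re = 0.8026
h_f = f(L/D)V²/(2g) = 0.8026·(5.14/0.04120)·0.898²/(2·9.81) = 4.116 m

h_f ≈ 4.12 m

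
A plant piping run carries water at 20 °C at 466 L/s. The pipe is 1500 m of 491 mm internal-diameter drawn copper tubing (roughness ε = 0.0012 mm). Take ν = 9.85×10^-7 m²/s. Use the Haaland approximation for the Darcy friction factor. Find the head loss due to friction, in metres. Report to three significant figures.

V = 4Q/(πD²) = 4·0.466/(π·0.491²) = 2.461 m/s
Re = VD/ν = 2.461·0.491/9.85×10^-7 = 1.23×10^6 → turbulent
ε/D = 0.0012/491 = 2.44×10^-6
Haaland: f = 0.01124
h_f = f(L/D)V²/(2g) = 0.01124·(1500/0.491)·2.461²/(2·9.81) = 10.60 m

h_f ≈ 10.6 m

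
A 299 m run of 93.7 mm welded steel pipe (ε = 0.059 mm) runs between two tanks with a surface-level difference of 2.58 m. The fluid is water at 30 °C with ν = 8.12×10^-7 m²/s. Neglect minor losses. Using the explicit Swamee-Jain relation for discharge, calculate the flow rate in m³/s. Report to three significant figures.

Q ≈ 0.00602 m³/s

Swamee-Jain (Type II): Q = -0.965·√(gD⁵h_f/L)·ln[ε/(3.7D) + √(3.17ν²L/(gD³h_f))]
√(gD⁵h_f/L) = √(9.81·0.0937⁵·2.58/299) = 7.819×10^-4
ε/(3.7D) = 1.70×10^-4; √(3.17ν²L/(gD³h_f)) = 1.73×10^-4
Q = -0.965·7.819×10^-4·ln(3.434×10^-4) = 0.006019 m³/s
Check: V = 0.873 m/s, Re = 1.01×10^5, f = 0.02094, h_f = 2.59 m ≈ 2.58 m ✓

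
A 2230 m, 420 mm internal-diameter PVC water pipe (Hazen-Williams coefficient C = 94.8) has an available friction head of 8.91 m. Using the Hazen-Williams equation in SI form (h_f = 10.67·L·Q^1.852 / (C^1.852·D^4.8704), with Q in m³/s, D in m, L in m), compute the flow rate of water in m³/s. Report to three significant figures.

Q ≈ 0.137 m³/s

Rearranging: Q = [h_f·C^1.852·D^4.8704 / (10.67·L)]^(1/1.852)
Q = [8.91·94.8^1.852·0.420^4.8704 / (10.67·2230)]^0.540 = 0.1367 m³/s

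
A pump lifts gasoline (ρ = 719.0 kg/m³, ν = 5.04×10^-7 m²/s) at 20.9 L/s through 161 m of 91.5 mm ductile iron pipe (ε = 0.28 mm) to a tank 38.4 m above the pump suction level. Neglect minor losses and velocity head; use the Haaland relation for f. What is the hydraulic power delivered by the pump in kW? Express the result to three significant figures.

P_hyd ≈ 9.21 kW

V = 4Q/(πD²) = 3.178 m/s; Re = 5.77×10^5; ε/D = 0.00306; f = 0.02657
h_f = f(L/D)V²/2g = 24.08 m
Total head H = z + h_f = 38.4 + 24.08 = 62.48 m
P_hyd = ρgQH = 719.0·9.81·0.0209·62.48 = 9.210 kW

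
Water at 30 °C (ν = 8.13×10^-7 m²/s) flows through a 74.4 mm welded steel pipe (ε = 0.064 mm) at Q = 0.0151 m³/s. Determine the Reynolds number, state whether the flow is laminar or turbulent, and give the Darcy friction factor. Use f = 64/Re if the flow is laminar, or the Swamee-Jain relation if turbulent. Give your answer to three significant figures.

Re ≈ 3.18×10^5; turbulent; f ≈ 0.0201

V = 4Q/(πD²) = 3.473 m/s
Re = VD/ν = 3.473·0.0744/8.13×10^-7 = 3.18×10^5
Re > 4000 → turbulent; ε/D = 8.60×10^-4
Swamee-Jain: f = 0.02009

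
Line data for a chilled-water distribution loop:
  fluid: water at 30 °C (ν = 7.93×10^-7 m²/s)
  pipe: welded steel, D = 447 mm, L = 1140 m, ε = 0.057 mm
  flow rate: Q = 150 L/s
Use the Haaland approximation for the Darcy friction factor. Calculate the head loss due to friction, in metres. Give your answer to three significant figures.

V = 4Q/(πD²) = 4·0.150/(π·0.447²) = 0.9558 m/s
Re = VD/ν = 0.9558·0.447/7.93×10^-7 = 5.39×10^5 → turbulent
ε/D = 0.057/447 = 1.28×10^-4
Haaland: f = 0.01445
h_f = f(L/D)V²/(2g) = 0.01445·(1140/0.447)·0.9558²/(2·9.81) = 1.717 m

h_f ≈ 1.72 m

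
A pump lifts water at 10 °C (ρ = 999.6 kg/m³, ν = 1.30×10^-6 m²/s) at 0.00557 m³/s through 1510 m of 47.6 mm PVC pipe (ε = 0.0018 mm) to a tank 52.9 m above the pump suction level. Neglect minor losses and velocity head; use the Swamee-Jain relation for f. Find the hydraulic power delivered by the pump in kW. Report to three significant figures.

P_hyd ≈ 18.1 kW

V = 4Q/(πD²) = 3.130 m/s; Re = 1.15×10^5; ε/D = 3.78×10^-5; f = 0.01761
h_f = f(L/D)V²/2g = 279.0 m
Total head H = z + h_f = 52.9 + 279.0 = 331.9 m
P_hyd = ρgQH = 999.6·9.81·0.00557·331.9 = 18.13 kW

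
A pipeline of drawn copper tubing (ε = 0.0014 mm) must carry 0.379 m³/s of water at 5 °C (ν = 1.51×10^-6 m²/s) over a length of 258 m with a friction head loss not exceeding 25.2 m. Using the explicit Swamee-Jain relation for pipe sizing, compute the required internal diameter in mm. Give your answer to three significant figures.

Swamee-Jain (Type III): D = 0.66·[ε^1.25·(LQ²/(gh_f))^4.75 + ν·Q^9.4·(L/(gh_f))^5.2]^0.04
LQ²/(gh_f) = 0.1499; L/(gh_f) = 1.044
Term 1 = ε^1.25·(…)^4.75 = 5.86×10^-12; Term 2 = ν·Q^9.4·(…)^5.2 = 2.06×10^-10
D = 0.66·(5.86×10^-12 + 2.06×10^-10)^0.04 = 0.2708 m = 271 mm
Check: V = 6.58 m/s, Re = 1.18×10^6, f = 0.01143, h_f = 24.1 m ≈ 25.2 m ✓

D ≈ 271 mm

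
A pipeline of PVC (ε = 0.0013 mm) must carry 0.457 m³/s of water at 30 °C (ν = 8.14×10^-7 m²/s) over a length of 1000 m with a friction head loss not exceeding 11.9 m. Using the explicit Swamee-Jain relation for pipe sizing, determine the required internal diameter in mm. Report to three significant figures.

Swamee-Jain (Type III): D = 0.66·[ε^1.25·(LQ²/(gh_f))^4.75 + ν·Q^9.4·(L/(gh_f))^5.2]^0.04
LQ²/(gh_f) = 1.789; L/(gh_f) = 8.566
Term 1 = ε^1.25·(…)^4.75 = 6.96×10^-7; Term 2 = ν·Q^9.4·(…)^5.2 = 3.67×10^-5
D = 0.66·(6.96×10^-7 + 3.67×10^-5)^0.04 = 0.4390 m = 439 mm
Check: V = 3.02 m/s, Re = 1.63×10^6, f = 0.01081, h_f = 11.4 m ≈ 11.9 m ✓

D ≈ 439 mm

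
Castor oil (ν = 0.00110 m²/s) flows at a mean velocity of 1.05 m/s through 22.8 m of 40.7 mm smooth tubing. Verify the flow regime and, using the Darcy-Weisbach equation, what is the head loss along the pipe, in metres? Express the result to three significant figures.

Re = VD/ν = 1.05·0.04070/0.00110 = 38.9 → laminar (Re < 2300)
f = 64/Re = 1.647
h_f = f(L/D)V²/(2g) = 1.647·(22.8/0.04070)·1.05²/(2·9.81) = 51.86 m

h_f ≈ 51.9 m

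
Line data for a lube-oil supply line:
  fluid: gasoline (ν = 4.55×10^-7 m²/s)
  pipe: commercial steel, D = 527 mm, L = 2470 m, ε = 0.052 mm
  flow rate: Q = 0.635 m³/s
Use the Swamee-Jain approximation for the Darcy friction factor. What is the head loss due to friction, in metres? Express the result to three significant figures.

h_f ≈ 25.4 m

V = 4Q/(πD²) = 4·0.635/(π·0.527²) = 2.911 m/s
Re = VD/ν = 2.911·0.527/4.55×10^-7 = 3.37×10^6 → turbulent
ε/D = 0.052/527 = 9.87×10^-5
Swamee-Jain: f = 0.01254
h_f = f(L/D)V²/(2g) = 0.01254·(2470/0.527)·2.911²/(2·9.81) = 25.39 m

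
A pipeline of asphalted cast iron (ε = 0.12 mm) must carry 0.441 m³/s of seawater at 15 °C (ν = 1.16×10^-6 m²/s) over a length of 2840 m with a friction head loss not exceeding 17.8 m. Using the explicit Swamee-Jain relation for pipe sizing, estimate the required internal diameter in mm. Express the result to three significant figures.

Swamee-Jain (Type III): D = 0.66·[ε^1.25·(LQ²/(gh_f))^4.75 + ν·Q^9.4·(L/(gh_f))^5.2]^0.04
LQ²/(gh_f) = 3.163; L/(gh_f) = 16.26
Term 1 = ε^1.25·(…)^4.75 = 0.00298; Term 2 = ν·Q^9.4·(…)^5.2 = 0.00105
D = 0.66·(0.00298 + 0.00105)^0.04 = 0.5294 m = 529 mm
Check: V = 2.00 m/s, Re = 9.14×10^5, f = 0.01513, h_f = 16.6 m ≈ 17.8 m ✓

D ≈ 529 mm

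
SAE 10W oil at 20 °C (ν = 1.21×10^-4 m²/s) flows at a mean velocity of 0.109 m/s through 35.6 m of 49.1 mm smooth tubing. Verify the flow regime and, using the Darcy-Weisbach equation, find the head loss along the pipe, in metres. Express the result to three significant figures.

h_f ≈ 0.635 m

Re = VD/ν = 0.109·0.04910/1.21×10^-4 = 44.2 → laminar (Re < 2300)
f = 64/Re = 1.447
h_f = f(L/D)V²/(2g) = 1.447·(35.6/0.04910)·0.109²/(2·9.81) = 0.6353 m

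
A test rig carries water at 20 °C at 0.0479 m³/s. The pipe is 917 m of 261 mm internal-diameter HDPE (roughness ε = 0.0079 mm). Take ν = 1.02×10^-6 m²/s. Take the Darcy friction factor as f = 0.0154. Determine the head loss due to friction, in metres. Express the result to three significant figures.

h_f ≈ 2.21 m

V = 4Q/(πD²) = 4·0.0479/(π·0.261²) = 0.8953 m/s
h_f = f(L/D)V²/(2g) = 0.01540·(917/0.261)·0.8953²/(2·9.81) = 2.210 m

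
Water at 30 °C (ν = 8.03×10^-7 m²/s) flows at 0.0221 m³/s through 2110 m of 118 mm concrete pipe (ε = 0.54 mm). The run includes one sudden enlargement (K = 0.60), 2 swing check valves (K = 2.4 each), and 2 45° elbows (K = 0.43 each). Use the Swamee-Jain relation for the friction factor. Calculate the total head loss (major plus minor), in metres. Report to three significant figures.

V = 4Q/(πD²) = 2.021 m/s; V²/2g = 0.2082 m
Re = 2.97×10^5, ε/D = 0.00458 → f = 0.03005 (Swamee-Jain)
Major: h_f = f(L/D)·V²/2g = 0.03005·17881·0.2082 = 111.8 m
Minor: ΣK = 6.26; h_m = ΣK·V²/2g = 1.303 m
Total H_L = 111.8 + 1.303 = 113.1 m

H_L ≈ 113 m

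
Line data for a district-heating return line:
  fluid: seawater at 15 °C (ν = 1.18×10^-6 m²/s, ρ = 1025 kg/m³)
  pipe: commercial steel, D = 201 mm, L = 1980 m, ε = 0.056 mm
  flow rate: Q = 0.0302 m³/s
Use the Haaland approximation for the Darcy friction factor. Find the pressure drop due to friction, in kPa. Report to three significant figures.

Δp ≈ 81.5 kPa

V = 4Q/(πD²) = 4·0.0302/(π·0.201²) = 0.9518 m/s
Re = VD/ν = 0.9518·0.201/1.18×10^-6 = 1.62×10^5 → turbulent
ε/D = 0.056/201 = 2.79×10^-4
Haaland: f = 0.01783
h_f = f(L/D)V²/(2g) = 0.01783·(1980/0.201)·0.9518²/(2·9.81) = 8.108 m
Δp = ρg·h_f = 1025·9.81·8.108 = 81.53 kPa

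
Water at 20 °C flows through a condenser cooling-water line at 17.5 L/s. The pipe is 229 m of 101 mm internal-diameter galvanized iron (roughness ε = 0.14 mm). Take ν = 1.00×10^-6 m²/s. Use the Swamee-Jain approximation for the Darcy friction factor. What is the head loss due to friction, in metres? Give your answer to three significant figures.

V = 4Q/(πD²) = 4·0.0175/(π·0.101²) = 2.184 m/s
Re = VD/ν = 2.184·0.101/1.00×10^-6 = 2.21×10^5 → turbulent
ε/D = 0.14/101 = 0.00139
Swamee-Jain: f = 0.02249
h_f = f(L/D)V²/(2g) = 0.02249·(229/0.101)·2.184²/(2·9.81) = 12.40 m

h_f ≈ 12.4 m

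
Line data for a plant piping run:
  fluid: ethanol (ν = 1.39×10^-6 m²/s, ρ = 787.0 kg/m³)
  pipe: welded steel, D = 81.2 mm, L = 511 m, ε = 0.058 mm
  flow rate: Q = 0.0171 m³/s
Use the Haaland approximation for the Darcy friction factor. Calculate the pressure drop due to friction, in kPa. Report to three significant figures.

V = 4Q/(πD²) = 4·0.0171/(π·0.0812²) = 3.302 m/s
Re = VD/ν = 3.302·0.0812/1.39×10^-6 = 1.93×10^5 → turbulent
ε/D = 0.058/81.2 = 7.14×10^-4
Haaland: f = 0.01974
h_f = f(L/D)V²/(2g) = 0.01974·(511/0.0812)·3.302²/(2·9.81) = 69.04 m
Δp = ρg·h_f = 787.0·9.81·69.04 = 533.0 kPa

Δp ≈ 533 kPa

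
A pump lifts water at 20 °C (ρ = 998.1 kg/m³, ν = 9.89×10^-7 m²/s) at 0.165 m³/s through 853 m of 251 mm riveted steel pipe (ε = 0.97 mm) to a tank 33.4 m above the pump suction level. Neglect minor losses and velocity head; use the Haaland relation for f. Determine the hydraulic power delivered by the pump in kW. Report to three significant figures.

V = 4Q/(πD²) = 3.335 m/s; Re = 8.46×10^5; ε/D = 0.00386; f = 0.02831
h_f = f(L/D)V²/2g = 54.53 m
Total head H = z + h_f = 33.4 + 54.53 = 87.93 m
P_hyd = ρgQH = 998.1·9.81·0.165·87.93 = 142.1 kW

P_hyd ≈ 142 kW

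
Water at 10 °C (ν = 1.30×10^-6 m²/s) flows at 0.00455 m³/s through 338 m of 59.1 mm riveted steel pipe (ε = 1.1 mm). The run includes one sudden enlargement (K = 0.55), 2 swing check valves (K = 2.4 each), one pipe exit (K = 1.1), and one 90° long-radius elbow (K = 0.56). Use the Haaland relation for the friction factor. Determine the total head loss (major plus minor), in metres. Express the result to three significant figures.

H_L ≈ 39.4 m

V = 4Q/(πD²) = 1.659 m/s; V²/2g = 0.1402 m
Re = 7.54×10^4, ε/D = 0.0186 → f = 0.04794 (Haaland)
Major: h_f = f(L/D)·V²/2g = 0.04794·5719·0.1402 = 38.44 m
Minor: ΣK = 7.01; h_m = ΣK·V²/2g = 0.9829 m
Total H_L = 38.44 + 0.9829 = 39.43 m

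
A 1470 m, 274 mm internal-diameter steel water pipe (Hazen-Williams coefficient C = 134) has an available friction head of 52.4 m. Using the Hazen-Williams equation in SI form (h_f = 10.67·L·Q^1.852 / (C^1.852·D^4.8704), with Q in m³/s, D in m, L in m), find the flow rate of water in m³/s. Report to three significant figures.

Q ≈ 0.205 m³/s

Rearranging: Q = [h_f·C^1.852·D^4.8704 / (10.67·L)]^(1/1.852)
Q = [52.4·134^1.852·0.274^4.8704 / (10.67·1470)]^0.540 = 0.2049 m³/s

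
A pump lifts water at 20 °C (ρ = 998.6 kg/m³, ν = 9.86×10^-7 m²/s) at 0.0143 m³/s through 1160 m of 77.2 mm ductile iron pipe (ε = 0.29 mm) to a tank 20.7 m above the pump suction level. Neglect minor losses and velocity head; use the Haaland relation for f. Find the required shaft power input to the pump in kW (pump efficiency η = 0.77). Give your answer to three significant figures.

V = 4Q/(πD²) = 3.055 m/s; Re = 2.39×10^5; ε/D = 0.00376; f = 0.02839
h_f = f(L/D)V²/2g = 202.9 m
Total head H = z + h_f = 20.7 + 202.9 = 223.6 m
P_hyd = ρgQH = 998.6·9.81·0.0143·223.6 = 31.33 kW
P_shaft = P_hyd/η = 31.33/0.77 = 40.69 kW

P_shaft ≈ 40.7 kW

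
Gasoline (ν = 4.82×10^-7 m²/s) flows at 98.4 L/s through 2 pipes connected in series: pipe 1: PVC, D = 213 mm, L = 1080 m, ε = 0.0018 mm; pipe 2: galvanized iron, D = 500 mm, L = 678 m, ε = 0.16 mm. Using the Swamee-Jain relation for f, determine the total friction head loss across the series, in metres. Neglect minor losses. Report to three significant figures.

Pipe 1: V = 2.762 m/s, Re = 1.22×10^6, ε/D = 8.45×10^-6, f = 0.01146, h_1 = f(L/D)V²/2g = 22.59 m
Pipe 2: V = 0.5011 m/s, Re = 5.20×10^5, ε/D = 3.20×10^-4, f = 0.01649, h_2 = f(L/D)V²/2g = 0.2862 m
Series → Q common, losses add: H = Σh = 22.88 m

H ≈ 22.9 m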